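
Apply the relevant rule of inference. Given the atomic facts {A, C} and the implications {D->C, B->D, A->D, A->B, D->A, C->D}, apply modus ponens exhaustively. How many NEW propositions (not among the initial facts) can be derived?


Initial facts: {A, C}
Apply modus ponens to closure:
  A and A->D  =>  D
  A and A->B  =>  B
Final known: {A, B, C, D}
New propositions: {B, D}
Count = 2

2


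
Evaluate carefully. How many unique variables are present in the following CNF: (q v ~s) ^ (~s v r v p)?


Identify each variable that appears in the formula.
Variables found: p, q, r, s
Count = 4

4


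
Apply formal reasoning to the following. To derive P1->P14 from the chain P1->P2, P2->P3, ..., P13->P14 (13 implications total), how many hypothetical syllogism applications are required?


With 13 implications in a chain connecting 14 propositions:
P1->P2, P2->P3, ..., P13->P14
Steps needed = (number of implications) - 1 = 13 - 1 = 12

12


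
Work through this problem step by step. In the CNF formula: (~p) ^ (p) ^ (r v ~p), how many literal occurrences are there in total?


Counting literals in each clause:
Clause 1: 1 literal(s)
Clause 2: 1 literal(s)
Clause 3: 2 literal(s)
Total = 4

4


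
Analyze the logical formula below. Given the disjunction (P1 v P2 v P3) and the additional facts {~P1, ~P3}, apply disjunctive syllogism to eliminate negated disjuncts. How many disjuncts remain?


Original disjuncts (3): P1, P2, P3
Negated (eliminate): ~P1, ~P3
Remaining disjuncts: P2
Count = 3 - 2 = 1

1


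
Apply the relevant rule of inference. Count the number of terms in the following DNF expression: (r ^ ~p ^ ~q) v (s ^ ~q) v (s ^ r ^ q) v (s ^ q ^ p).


A DNF formula is a disjunction of terms (conjunctions).
Terms are separated by v.
Counting the disjuncts: 4 terms.

4


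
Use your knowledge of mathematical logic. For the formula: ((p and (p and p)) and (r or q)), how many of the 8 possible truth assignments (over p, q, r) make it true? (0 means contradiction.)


Check all 8 assignments:
p=0, q=0, r=0: 0
p=0, q=0, r=1: 0
p=0, q=1, r=0: 0
p=0, q=1, r=1: 0
p=1, q=0, r=0: 0
p=1, q=0, r=1: 1
p=1, q=1, r=0: 1
p=1, q=1, r=1: 1
Count of True = 3

3


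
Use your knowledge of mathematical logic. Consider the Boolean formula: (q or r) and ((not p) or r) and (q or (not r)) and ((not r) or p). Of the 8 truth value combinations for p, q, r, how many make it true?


Evaluate all 8 assignments for p, q, r:
p=0, q=0, r=0: 0
p=0, q=0, r=1: 0
p=0, q=1, r=0: 1
p=0, q=1, r=1: 0
p=1, q=0, r=0: 0
p=1, q=0, r=1: 0
p=1, q=1, r=0: 0
p=1, q=1, r=1: 1
Satisfying count = 2

2


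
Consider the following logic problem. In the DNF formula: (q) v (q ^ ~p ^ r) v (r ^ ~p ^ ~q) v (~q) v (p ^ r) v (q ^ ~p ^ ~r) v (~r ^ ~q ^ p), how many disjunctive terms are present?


A DNF formula is a disjunction of terms (conjunctions).
Terms are separated by v.
Counting the disjuncts: 7 terms.

7


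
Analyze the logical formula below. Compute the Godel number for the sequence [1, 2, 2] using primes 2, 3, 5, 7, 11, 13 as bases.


Encode each element as an exponent of the corresponding prime:
  2^1 = 2
  3^2 = 9
  5^2 = 25
Product = 2 * 9 * 25 = 450

450


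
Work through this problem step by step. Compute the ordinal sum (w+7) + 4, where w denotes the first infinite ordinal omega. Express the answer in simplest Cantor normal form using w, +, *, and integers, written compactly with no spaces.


Compute (w+7) + 4.
Ordinal + is associative but NOT commutative; for finite n>0, n + w = w but w + n stays w+n.
By associativity: (w+7) + 4 = w + (7+4) = w+11.
Result = w+11

w+11


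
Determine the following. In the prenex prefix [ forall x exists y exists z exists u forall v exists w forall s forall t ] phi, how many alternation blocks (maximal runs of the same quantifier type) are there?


Quantifier-type sequence: A E E E A E A A  (A=forall, E=exists)
Group into maximal same-type runs:
  Ax1 | Ex3 | Ax1 | Ex1 | Ax2
Number of blocks = 5

5


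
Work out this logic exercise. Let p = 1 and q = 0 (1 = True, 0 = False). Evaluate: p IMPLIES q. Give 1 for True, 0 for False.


p = 1, q = 0
Operation: p IMPLIES q
Evaluate: 1 IMPLIES 0 = 0

0


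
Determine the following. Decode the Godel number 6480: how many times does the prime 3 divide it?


Factorize 6480 by dividing by 3 repeatedly.
Division steps: 3 divides 6480 exactly 4 time(s).
Exponent of 3 = 4

4


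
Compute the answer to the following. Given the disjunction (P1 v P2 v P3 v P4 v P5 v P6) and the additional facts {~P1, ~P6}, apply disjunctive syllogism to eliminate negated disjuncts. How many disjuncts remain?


Original disjuncts (6): P1, P2, P3, P4, P5, P6
Negated (eliminate): ~P1, ~P6
Remaining disjuncts: P2, P3, P4, P5
Count = 6 - 2 = 4

4


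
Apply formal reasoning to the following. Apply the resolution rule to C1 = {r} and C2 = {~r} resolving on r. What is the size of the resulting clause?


Remove r from C1 and ~r from C2.
C1 remainder: {}
C2 remainder: {}
Union (resolvent): {} (empty clause)
Resolvent has 0 literal(s).

0


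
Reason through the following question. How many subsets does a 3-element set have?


The power set of a set with n elements has 2^n elements.
|P(S)| = 2^3 = 8

8


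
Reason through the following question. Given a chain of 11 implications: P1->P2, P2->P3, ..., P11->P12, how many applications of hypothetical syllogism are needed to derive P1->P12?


With 11 implications in a chain connecting 12 propositions:
P1->P2, P2->P3, ..., P11->P12
Steps needed = (number of implications) - 1 = 11 - 1 = 10

10


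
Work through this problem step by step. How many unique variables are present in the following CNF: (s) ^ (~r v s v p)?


Identify each variable that appears in the formula.
Variables found: p, r, s
Count = 3

3


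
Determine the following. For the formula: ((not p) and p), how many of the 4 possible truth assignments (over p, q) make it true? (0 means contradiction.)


Check all 4 assignments:
p=0, q=0: 0
p=0, q=1: 0
p=1, q=0: 0
p=1, q=1: 0
Count of True = 0

0


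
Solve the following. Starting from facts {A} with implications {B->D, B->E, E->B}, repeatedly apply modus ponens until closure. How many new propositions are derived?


Initial facts: {A}
Apply modus ponens to closure:
  (no implication fires)
Final known: {A}
New propositions: {(none)}
Count = 0

0


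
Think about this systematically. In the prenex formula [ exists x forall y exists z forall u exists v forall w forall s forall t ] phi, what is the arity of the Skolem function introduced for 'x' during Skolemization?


Quantifier prefix: exists x forall y exists z forall u exists v forall w forall s forall t
'x' is existentially quantified at position 1.
No universal quantifiers precede it.
Skolem function arity = 0 (a Skolem constant)

0


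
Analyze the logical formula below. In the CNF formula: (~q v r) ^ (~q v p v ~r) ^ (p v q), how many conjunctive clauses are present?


A CNF formula is a conjunction of clauses.
Clauses are separated by ^.
Counting the conjuncts: 3 clauses.

3


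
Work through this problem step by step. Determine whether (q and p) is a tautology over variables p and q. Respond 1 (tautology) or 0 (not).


Check all 4 assignments:
p=0, q=0: 0
p=0, q=1: 0
p=1, q=0: 0
p=1, q=1: 1
Satisfying count = 1/4.
Tautology iff count = 4: no.

0


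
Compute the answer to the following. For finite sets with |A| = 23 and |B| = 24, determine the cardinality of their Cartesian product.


The Cartesian product A x B contains all ordered pairs (a, b).
|A x B| = |A| * |B| = 23 * 24 = 552

552


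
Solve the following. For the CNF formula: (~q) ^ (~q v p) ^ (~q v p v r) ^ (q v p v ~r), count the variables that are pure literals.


Check each variable for pure literal status:
p: pure positive
q: mixed (not pure)
r: mixed (not pure)
Pure literal count = 1

1


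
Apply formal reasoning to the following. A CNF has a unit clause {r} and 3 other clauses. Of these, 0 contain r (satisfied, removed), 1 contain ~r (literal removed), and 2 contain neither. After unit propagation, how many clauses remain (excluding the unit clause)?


Satisfied (removed): 0
Shortened (remain): 1
Unchanged (remain): 2
Remaining = 1 + 2 = 3

3


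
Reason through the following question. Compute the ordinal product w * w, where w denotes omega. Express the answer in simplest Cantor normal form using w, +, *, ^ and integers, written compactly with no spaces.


Compute w * w.
Ordinal * is associative and left-distributive over +, but NOT commutative; for finite n>1, n*w = w but w*n stays w*n.
w * w = w^2 by definition.
Result = w^2

w^2


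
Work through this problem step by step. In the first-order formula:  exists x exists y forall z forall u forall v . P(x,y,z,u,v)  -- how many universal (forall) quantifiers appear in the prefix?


Quantifier prefix: exists x exists y forall z forall u forall v
Mark each quantifier type:
  E E U U U
Universal count = 3, Existential count = 2
Asked for universal (forall) quantifiers: 3

3


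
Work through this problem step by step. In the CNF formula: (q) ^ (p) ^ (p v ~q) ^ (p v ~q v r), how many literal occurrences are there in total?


Counting literals in each clause:
Clause 1: 1 literal(s)
Clause 2: 1 literal(s)
Clause 3: 2 literal(s)
Clause 4: 3 literal(s)
Total = 7

7


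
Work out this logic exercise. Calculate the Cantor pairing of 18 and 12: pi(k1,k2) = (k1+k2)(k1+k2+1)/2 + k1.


k1 + k2 = 30
(k1+k2)(k1+k2+1)/2 = 30 * 31 / 2 = 465
pi = 465 + 18 = 483

483


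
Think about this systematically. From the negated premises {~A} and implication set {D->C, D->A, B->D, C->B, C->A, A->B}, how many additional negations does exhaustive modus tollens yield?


Initial negated facts: {~A}
Apply modus tollens to closure:
  ~A and D->A  =>  ~D
  ~D and B->D  =>  ~B
  ~B and C->B  =>  ~C
Final negated: {~A, ~B, ~C, ~D}
New negations: {~B, ~C, ~D}
Count = 3

3


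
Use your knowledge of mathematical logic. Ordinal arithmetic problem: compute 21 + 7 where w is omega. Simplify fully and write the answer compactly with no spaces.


Compute 21 + 7.
Ordinal + is associative but NOT commutative; for finite n>0, n + w = w but w + n stays w+n.
Both operands finite; ordinal + agrees with natural +: 21 + 7 = 28.
Result = 28

28


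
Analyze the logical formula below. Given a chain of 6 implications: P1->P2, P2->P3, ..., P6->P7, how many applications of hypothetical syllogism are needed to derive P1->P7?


With 6 implications in a chain connecting 7 propositions:
P1->P2, P2->P3, ..., P6->P7
Steps needed = (number of implications) - 1 = 6 - 1 = 5

5


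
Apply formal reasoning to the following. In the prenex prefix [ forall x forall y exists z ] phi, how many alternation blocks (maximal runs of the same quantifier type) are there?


Quantifier-type sequence: A A E  (A=forall, E=exists)
Group into maximal same-type runs:
  Ax2 | Ex1
Number of blocks = 2

2


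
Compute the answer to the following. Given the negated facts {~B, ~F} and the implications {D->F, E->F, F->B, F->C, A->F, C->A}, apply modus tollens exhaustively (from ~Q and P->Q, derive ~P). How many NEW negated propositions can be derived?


Initial negated facts: {~B, ~F}
Apply modus tollens to closure:
  ~F and D->F  =>  ~D
  ~F and E->F  =>  ~E
  ~F and A->F  =>  ~A
  ~A and C->A  =>  ~C
Final negated: {~A, ~B, ~C, ~D, ~E, ~F}
New negations: {~A, ~C, ~D, ~E}
Count = 4

4


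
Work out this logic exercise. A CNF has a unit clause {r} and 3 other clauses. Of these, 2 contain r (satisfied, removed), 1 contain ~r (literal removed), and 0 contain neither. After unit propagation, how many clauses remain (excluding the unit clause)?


Satisfied (removed): 2
Shortened (remain): 1
Unchanged (remain): 0
Remaining = 1 + 0 = 1

1


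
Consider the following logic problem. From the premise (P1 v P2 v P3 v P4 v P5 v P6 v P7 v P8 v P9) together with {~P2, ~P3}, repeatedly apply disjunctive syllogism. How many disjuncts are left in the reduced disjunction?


Original disjuncts (9): P1, P2, P3, P4, P5, P6, P7, P8, P9
Negated (eliminate): ~P2, ~P3
Remaining disjuncts: P1, P4, P5, P6, P7, P8, P9
Count = 9 - 2 = 7

7


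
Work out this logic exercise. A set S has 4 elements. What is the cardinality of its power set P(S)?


The power set of a set with n elements has 2^n elements.
|P(S)| = 2^4 = 16

16


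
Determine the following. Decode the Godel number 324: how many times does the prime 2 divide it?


Factorize 324 by dividing by 2 repeatedly.
Division steps: 2 divides 324 exactly 2 time(s).
Exponent of 2 = 2

2


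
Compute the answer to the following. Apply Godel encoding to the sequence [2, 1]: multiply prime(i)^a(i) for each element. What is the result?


Encode each element as an exponent of the corresponding prime:
  2^2 = 4
  3^1 = 3
Product = 4 * 3 = 12

12


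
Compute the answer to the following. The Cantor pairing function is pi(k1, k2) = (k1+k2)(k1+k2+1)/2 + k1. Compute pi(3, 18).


k1 + k2 = 21
(k1+k2)(k1+k2+1)/2 = 21 * 22 / 2 = 231
pi = 231 + 3 = 234

234


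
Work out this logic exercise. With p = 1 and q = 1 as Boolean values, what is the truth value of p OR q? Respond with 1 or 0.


p = 1, q = 1
Operation: p OR q
Evaluate: 1 OR 1 = 1

1


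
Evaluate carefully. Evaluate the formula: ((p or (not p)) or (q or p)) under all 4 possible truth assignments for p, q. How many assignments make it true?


Check all 4 assignments:
p=0, q=0: 1
p=0, q=1: 1
p=1, q=0: 1
p=1, q=1: 1
Count of True = 4

4


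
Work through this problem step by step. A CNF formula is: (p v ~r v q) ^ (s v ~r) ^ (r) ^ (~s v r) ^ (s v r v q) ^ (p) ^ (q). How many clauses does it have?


A CNF formula is a conjunction of clauses.
Clauses are separated by ^.
Counting the conjuncts: 7 clauses.

7


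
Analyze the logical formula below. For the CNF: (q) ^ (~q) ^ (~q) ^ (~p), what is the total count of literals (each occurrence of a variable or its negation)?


Counting literals in each clause:
Clause 1: 1 literal(s)
Clause 2: 1 literal(s)
Clause 3: 1 literal(s)
Clause 4: 1 literal(s)
Total = 4

4


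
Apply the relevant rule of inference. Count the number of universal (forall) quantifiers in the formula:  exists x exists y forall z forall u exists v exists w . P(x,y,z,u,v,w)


Quantifier prefix: exists x exists y forall z forall u exists v exists w
Mark each quantifier type:
  E E U U E E
Universal count = 2, Existential count = 4
Asked for universal (forall) quantifiers: 2

2


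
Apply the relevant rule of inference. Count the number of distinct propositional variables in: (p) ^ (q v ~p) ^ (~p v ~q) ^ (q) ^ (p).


Identify each variable that appears in the formula.
Variables found: p, q
Count = 2

2


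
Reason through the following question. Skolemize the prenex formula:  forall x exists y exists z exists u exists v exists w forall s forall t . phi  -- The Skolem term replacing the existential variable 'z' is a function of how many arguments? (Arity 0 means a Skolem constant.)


Quantifier prefix: forall x exists y exists z exists u exists v exists w forall s forall t
'z' is existentially quantified at position 3.
Universal variables preceding it: x
Skolem function arity = 1

1


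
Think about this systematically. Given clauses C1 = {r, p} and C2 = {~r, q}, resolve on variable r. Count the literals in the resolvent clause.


Remove r from C1 and ~r from C2.
C1 remainder: {p}
C2 remainder: {q}
Union (resolvent): {p, q}
Resolvent has 2 literal(s).

2


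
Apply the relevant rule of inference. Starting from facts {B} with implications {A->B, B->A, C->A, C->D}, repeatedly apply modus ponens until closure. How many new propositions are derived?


Initial facts: {B}
Apply modus ponens to closure:
  B and B->A  =>  A
Final known: {A, B}
New propositions: {A}
Count = 1

1


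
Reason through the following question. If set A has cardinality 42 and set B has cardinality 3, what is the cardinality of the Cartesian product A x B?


The Cartesian product A x B contains all ordered pairs (a, b).
|A x B| = |A| * |B| = 42 * 3 = 126

126


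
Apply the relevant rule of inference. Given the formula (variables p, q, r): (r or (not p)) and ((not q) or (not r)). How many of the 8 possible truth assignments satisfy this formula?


Evaluate all 8 assignments for p, q, r:
p=0, q=0, r=0: 1
p=0, q=0, r=1: 1
p=0, q=1, r=0: 1
p=0, q=1, r=1: 0
p=1, q=0, r=0: 0
p=1, q=0, r=1: 1
p=1, q=1, r=0: 0
p=1, q=1, r=1: 0
Satisfying count = 4

4


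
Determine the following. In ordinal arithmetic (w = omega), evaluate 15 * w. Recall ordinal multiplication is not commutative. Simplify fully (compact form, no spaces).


Compute 15 * w.
Ordinal * is associative and left-distributive over +, but NOT commutative; for finite n>1, n*w = w but w*n stays w*n.
For finite n>0, n * w = sup{n*k : k<w} = w. So 15 * w = w.
Result = w

w


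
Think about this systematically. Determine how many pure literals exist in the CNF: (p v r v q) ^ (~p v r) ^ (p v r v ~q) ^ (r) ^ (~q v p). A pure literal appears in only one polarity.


Check each variable for pure literal status:
p: mixed (not pure)
q: mixed (not pure)
r: pure positive
Pure literal count = 1

1


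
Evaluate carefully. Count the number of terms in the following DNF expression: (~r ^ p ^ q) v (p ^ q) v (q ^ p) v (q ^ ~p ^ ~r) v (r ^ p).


A DNF formula is a disjunction of terms (conjunctions).
Terms are separated by v.
Counting the disjuncts: 5 terms.

5


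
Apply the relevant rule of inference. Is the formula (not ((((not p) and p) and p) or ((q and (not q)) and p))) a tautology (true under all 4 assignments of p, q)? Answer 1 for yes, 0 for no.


Check all 4 assignments:
p=0, q=0: 1
p=0, q=1: 1
p=1, q=0: 1
p=1, q=1: 1
Satisfying count = 4/4.
Tautology iff count = 4: yes.

1


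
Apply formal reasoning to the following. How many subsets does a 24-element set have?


The power set of a set with n elements has 2^n elements.
|P(S)| = 2^24 = 16777216

16777216


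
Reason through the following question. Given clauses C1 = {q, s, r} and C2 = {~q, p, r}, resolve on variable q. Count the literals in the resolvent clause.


Remove q from C1 and ~q from C2.
C1 remainder: {s, r}
C2 remainder: {p, r}
Union (resolvent): {p, r, s}
Resolvent has 3 literal(s).

3


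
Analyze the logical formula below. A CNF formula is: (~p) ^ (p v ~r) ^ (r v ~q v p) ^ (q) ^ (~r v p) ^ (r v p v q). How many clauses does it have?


A CNF formula is a conjunction of clauses.
Clauses are separated by ^.
Counting the conjuncts: 6 clauses.

6


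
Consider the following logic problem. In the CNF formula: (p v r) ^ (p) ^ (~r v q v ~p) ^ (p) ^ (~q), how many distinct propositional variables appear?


Identify each variable that appears in the formula.
Variables found: p, q, r
Count = 3

3


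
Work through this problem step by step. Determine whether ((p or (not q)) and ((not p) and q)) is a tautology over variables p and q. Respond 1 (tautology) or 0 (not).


Check all 4 assignments:
p=0, q=0: 0
p=0, q=1: 0
p=1, q=0: 0
p=1, q=1: 0
Satisfying count = 0/4.
Tautology iff count = 4: no.

0


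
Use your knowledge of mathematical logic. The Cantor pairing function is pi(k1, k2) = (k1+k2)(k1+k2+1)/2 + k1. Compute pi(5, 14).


k1 + k2 = 19
(k1+k2)(k1+k2+1)/2 = 19 * 20 / 2 = 190
pi = 190 + 5 = 195

195


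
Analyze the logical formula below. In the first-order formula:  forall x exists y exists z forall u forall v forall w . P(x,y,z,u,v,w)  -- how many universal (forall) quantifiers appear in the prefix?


Quantifier prefix: forall x exists y exists z forall u forall v forall w
Mark each quantifier type:
  U E E U U U
Universal count = 4, Existential count = 2
Asked for universal (forall) quantifiers: 4

4


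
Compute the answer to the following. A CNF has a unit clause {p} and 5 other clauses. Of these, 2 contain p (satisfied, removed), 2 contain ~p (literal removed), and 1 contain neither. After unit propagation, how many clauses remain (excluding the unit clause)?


Satisfied (removed): 2
Shortened (remain): 2
Unchanged (remain): 1
Remaining = 2 + 1 = 3

3


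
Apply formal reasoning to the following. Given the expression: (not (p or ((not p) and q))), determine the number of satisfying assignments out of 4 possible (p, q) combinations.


Check all 4 assignments:
p=0, q=0: 1
p=0, q=1: 0
p=1, q=0: 0
p=1, q=1: 0
Count of True = 1

1


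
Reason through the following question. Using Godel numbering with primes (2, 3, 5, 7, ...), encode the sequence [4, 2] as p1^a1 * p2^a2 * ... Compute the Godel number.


Encode each element as an exponent of the corresponding prime:
  2^4 = 16
  3^2 = 9
Product = 16 * 9 = 144

144


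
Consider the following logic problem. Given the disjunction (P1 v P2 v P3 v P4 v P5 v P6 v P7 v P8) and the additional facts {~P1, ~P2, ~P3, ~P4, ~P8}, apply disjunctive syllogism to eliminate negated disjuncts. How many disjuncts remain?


Original disjuncts (8): P1, P2, P3, P4, P5, P6, P7, P8
Negated (eliminate): ~P1, ~P2, ~P3, ~P4, ~P8
Remaining disjuncts: P5, P6, P7
Count = 8 - 5 = 3

3


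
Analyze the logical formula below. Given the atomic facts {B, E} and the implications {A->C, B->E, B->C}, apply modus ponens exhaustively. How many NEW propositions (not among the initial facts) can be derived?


Initial facts: {B, E}
Apply modus ponens to closure:
  B and B->C  =>  C
Final known: {B, C, E}
New propositions: {C}
Count = 1

1


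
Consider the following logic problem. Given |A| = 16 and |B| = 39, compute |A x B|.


The Cartesian product A x B contains all ordered pairs (a, b).
|A x B| = |A| * |B| = 16 * 39 = 624

624


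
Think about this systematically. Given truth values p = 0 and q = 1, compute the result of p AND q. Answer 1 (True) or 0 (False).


p = 0, q = 1
Operation: p AND q
Evaluate: 0 AND 1 = 0

0


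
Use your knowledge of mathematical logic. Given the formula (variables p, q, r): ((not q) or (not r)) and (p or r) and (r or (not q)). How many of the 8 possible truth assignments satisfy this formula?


Evaluate all 8 assignments for p, q, r:
p=0, q=0, r=0: 0
p=0, q=0, r=1: 1
p=0, q=1, r=0: 0
p=0, q=1, r=1: 0
p=1, q=0, r=0: 1
p=1, q=0, r=1: 1
p=1, q=1, r=0: 0
p=1, q=1, r=1: 0
Satisfying count = 3

3


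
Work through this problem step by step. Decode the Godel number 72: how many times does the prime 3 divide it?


Factorize 72 by dividing by 3 repeatedly.
Division steps: 3 divides 72 exactly 2 time(s).
Exponent of 3 = 2

2


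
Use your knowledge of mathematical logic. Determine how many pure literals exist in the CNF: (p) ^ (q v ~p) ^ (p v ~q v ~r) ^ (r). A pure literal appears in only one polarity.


Check each variable for pure literal status:
p: mixed (not pure)
q: mixed (not pure)
r: mixed (not pure)
Pure literal count = 0

0


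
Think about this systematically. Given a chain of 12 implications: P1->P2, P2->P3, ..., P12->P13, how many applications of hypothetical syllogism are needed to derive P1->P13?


With 12 implications in a chain connecting 13 propositions:
P1->P2, P2->P3, ..., P12->P13
Steps needed = (number of implications) - 1 = 12 - 1 = 11

11


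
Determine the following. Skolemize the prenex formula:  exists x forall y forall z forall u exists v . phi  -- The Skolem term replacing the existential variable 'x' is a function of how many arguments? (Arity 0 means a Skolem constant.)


Quantifier prefix: exists x forall y forall z forall u exists v
'x' is existentially quantified at position 1.
No universal quantifiers precede it.
Skolem function arity = 0 (a Skolem constant)

0


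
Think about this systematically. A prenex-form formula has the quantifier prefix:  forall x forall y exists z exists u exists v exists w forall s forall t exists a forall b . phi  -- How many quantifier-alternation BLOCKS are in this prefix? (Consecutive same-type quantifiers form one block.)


Quantifier-type sequence: A A E E E E A A E A  (A=forall, E=exists)
Group into maximal same-type runs:
  Ax2 | Ex4 | Ax2 | Ex1 | Ax1
Number of blocks = 5

5


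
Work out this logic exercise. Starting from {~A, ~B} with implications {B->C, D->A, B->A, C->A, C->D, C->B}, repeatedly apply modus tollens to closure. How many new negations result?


Initial negated facts: {~A, ~B}
Apply modus tollens to closure:
  ~A and D->A  =>  ~D
  ~A and C->A  =>  ~C
Final negated: {~A, ~B, ~C, ~D}
New negations: {~C, ~D}
Count = 2

2


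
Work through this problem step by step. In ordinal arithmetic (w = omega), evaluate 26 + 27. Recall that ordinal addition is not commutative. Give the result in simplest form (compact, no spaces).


Compute 26 + 27.
Ordinal + is associative but NOT commutative; for finite n>0, n + w = w but w + n stays w+n.
Both operands finite; ordinal + agrees with natural +: 26 + 27 = 53.
Result = 53

53


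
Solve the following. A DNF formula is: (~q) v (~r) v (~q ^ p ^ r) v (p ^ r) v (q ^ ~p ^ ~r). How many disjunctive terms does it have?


A DNF formula is a disjunction of terms (conjunctions).
Terms are separated by v.
Counting the disjuncts: 5 terms.

5


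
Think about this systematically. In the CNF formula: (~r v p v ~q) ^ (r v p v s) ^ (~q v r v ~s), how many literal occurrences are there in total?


Counting literals in each clause:
Clause 1: 3 literal(s)
Clause 2: 3 literal(s)
Clause 3: 3 literal(s)
Total = 9

9


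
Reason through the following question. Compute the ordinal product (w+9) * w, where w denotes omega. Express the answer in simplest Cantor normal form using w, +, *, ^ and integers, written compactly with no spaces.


Compute (w+9) * w.
Ordinal * is associative and left-distributive over +, but NOT commutative; for finite n>1, n*w = w but w*n stays w*n.
(w+9) * w = sup{(w+9)*k : k<w} = sup{w*k+9} = w^2 (the +9 tail is absorbed in the limit).
Result = w^2

w^2


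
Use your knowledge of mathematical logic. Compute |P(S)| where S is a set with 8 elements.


The power set of a set with n elements has 2^n elements.
|P(S)| = 2^8 = 256

256


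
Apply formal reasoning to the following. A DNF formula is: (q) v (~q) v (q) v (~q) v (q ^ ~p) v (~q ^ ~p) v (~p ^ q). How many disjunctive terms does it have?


A DNF formula is a disjunction of terms (conjunctions).
Terms are separated by v.
Counting the disjuncts: 7 terms.

7


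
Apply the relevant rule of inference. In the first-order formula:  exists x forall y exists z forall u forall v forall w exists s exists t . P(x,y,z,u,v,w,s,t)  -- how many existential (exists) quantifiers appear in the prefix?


Quantifier prefix: exists x forall y exists z forall u forall v forall w exists s exists t
Mark each quantifier type:
  E U E U U U E E
Universal count = 4, Existential count = 4
Asked for existential (exists) quantifiers: 4

4


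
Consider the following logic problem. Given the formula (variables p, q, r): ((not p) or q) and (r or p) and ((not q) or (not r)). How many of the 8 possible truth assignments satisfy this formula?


Evaluate all 8 assignments for p, q, r:
p=0, q=0, r=0: 0
p=0, q=0, r=1: 1
p=0, q=1, r=0: 0
p=0, q=1, r=1: 0
p=1, q=0, r=0: 0
p=1, q=0, r=1: 0
p=1, q=1, r=0: 1
p=1, q=1, r=1: 0
Satisfying count = 2

2


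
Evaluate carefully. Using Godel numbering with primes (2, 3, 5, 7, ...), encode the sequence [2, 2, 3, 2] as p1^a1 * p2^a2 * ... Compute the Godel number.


Encode each element as an exponent of the corresponding prime:
  2^2 = 4
  3^2 = 9
  5^3 = 125
  7^2 = 49
Product = 4 * 9 * 125 * 49 = 220500

220500


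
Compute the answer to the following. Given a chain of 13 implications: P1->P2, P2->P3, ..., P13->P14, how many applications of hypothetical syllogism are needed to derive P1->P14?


With 13 implications in a chain connecting 14 propositions:
P1->P2, P2->P3, ..., P13->P14
Steps needed = (number of implications) - 1 = 13 - 1 = 12

12


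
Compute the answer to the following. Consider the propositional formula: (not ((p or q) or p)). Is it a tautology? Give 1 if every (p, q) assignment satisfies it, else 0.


Check all 4 assignments:
p=0, q=0: 1
p=0, q=1: 0
p=1, q=0: 0
p=1, q=1: 0
Satisfying count = 1/4.
Tautology iff count = 4: no.

0


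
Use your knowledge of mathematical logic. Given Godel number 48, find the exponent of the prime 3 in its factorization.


Factorize 48 by dividing by 3 repeatedly.
Division steps: 3 divides 48 exactly 1 time(s).
Exponent of 3 = 1

1


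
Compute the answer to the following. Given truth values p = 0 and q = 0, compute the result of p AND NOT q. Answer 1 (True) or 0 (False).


p = 0, q = 0
Operation: p AND NOT q
Evaluate: 0 AND NOT 0 = 0

0


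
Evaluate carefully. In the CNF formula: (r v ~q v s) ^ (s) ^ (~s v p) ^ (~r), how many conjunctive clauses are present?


A CNF formula is a conjunction of clauses.
Clauses are separated by ^.
Counting the conjuncts: 4 clauses.

4


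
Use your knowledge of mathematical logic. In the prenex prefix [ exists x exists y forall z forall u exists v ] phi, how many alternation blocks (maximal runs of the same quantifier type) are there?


Quantifier-type sequence: E E A A E  (A=forall, E=exists)
Group into maximal same-type runs:
  Ex2 | Ax2 | Ex1
Number of blocks = 3

3


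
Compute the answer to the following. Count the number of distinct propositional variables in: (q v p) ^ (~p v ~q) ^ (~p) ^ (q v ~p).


Identify each variable that appears in the formula.
Variables found: p, q
Count = 2

2


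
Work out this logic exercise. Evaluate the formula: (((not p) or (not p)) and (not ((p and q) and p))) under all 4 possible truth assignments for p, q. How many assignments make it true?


Check all 4 assignments:
p=0, q=0: 1
p=0, q=1: 1
p=1, q=0: 0
p=1, q=1: 0
Count of True = 2

2


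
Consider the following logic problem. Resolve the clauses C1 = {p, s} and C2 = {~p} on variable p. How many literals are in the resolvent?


Remove p from C1 and ~p from C2.
C1 remainder: {s}
C2 remainder: {}
Union (resolvent): {s}
Resolvent has 1 literal(s).

1


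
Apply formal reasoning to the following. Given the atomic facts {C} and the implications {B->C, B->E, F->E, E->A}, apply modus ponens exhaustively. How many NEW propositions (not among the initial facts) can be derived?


Initial facts: {C}
Apply modus ponens to closure:
  (no implication fires)
Final known: {C}
New propositions: {(none)}
Count = 0

0


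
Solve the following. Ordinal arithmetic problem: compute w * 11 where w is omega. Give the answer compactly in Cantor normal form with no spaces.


Compute w * 11.
Ordinal * is associative and left-distributive over +, but NOT commutative; for finite n>1, n*w = w but w*n stays w*n.
w * 11 means 11 copies of w concatenated: w*11.
Result = w*11

w*11


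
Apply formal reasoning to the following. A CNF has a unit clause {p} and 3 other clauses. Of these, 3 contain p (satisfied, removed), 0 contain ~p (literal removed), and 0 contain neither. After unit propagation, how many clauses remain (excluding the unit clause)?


Satisfied (removed): 3
Shortened (remain): 0
Unchanged (remain): 0
Remaining = 0 + 0 = 0

0


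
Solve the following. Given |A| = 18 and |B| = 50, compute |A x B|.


The Cartesian product A x B contains all ordered pairs (a, b).
|A x B| = |A| * |B| = 18 * 50 = 900

900


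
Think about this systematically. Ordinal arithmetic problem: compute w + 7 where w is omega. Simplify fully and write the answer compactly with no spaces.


Compute w + 7.
Ordinal + is associative but NOT commutative; for finite n>0, n + w = w but w + n stays w+n.
w + 7 is already in normal form (a successor ordinal beyond w).
Result = w+7

w+7


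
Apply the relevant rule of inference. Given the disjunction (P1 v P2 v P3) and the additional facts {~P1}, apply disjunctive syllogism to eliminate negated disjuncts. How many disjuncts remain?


Original disjuncts (3): P1, P2, P3
Negated (eliminate): ~P1
Remaining disjuncts: P2, P3
Count = 3 - 1 = 2

2


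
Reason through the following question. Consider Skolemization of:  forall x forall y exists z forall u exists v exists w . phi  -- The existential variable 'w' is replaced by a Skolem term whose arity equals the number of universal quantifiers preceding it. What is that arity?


Quantifier prefix: forall x forall y exists z forall u exists v exists w
'w' is existentially quantified at position 6.
Universal variables preceding it: x, y, u
Skolem function arity = 3

3


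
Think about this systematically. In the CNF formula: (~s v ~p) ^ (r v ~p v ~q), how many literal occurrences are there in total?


Counting literals in each clause:
Clause 1: 2 literal(s)
Clause 2: 3 literal(s)
Total = 5

5


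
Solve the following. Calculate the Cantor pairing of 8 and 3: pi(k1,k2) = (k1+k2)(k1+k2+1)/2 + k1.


k1 + k2 = 11
(k1+k2)(k1+k2+1)/2 = 11 * 12 / 2 = 66
pi = 66 + 8 = 74

74


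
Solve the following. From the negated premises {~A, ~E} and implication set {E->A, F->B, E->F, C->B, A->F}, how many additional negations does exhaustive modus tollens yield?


Initial negated facts: {~A, ~E}
Apply modus tollens to closure:
  (no implication fires)
Final negated: {~A, ~E}
New negations: {(none)}
Count = 0

0


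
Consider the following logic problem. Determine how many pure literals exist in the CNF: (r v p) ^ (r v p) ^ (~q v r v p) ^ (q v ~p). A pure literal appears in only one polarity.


Check each variable for pure literal status:
p: mixed (not pure)
q: mixed (not pure)
r: pure positive
Pure literal count = 1

1


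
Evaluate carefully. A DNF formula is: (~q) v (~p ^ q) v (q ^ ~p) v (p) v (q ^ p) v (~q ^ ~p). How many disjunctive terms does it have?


A DNF formula is a disjunction of terms (conjunctions).
Terms are separated by v.
Counting the disjuncts: 6 terms.

6


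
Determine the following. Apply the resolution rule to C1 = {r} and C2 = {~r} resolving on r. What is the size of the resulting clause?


Remove r from C1 and ~r from C2.
C1 remainder: {}
C2 remainder: {}
Union (resolvent): {} (empty clause)
Resolvent has 0 literal(s).

0


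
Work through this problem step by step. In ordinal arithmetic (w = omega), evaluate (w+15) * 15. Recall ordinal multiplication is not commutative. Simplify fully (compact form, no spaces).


Compute (w+15) * 15.
Ordinal * is associative and left-distributive over +, but NOT commutative; for finite n>1, n*w = w but w*n stays w*n.
(w+15) * 15 = (w+15) repeated 15 times. Each intermediate +15 is absorbed by the following w; only the last survives: w*15+15.
Result = w*15+15

w*15+15


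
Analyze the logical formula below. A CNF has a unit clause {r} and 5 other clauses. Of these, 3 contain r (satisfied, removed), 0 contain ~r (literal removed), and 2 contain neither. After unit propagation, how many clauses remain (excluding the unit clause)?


Satisfied (removed): 3
Shortened (remain): 0
Unchanged (remain): 2
Remaining = 0 + 2 = 2

2


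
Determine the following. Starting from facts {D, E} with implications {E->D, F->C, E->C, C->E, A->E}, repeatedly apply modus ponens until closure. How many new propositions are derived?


Initial facts: {D, E}
Apply modus ponens to closure:
  E and E->C  =>  C
Final known: {C, D, E}
New propositions: {C}
Count = 1

1


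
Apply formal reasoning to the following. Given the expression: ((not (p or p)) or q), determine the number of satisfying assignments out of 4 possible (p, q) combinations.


Check all 4 assignments:
p=0, q=0: 1
p=0, q=1: 1
p=1, q=0: 0
p=1, q=1: 1
Count of True = 3

3


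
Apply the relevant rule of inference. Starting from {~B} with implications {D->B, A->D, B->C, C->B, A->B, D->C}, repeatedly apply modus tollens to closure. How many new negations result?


Initial negated facts: {~B}
Apply modus tollens to closure:
  ~B and D->B  =>  ~D
  ~D and A->D  =>  ~A
  ~B and C->B  =>  ~C
Final negated: {~A, ~B, ~C, ~D}
New negations: {~A, ~C, ~D}
Count = 3

3


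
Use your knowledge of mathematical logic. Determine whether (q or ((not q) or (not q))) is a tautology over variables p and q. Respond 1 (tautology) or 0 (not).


Check all 4 assignments:
p=0, q=0: 1
p=0, q=1: 1
p=1, q=0: 1
p=1, q=1: 1
Satisfying count = 4/4.
Tautology iff count = 4: yes.

1


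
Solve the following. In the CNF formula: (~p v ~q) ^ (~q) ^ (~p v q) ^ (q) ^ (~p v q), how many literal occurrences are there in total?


Counting literals in each clause:
Clause 1: 2 literal(s)
Clause 2: 1 literal(s)
Clause 3: 2 literal(s)
Clause 4: 1 literal(s)
Clause 5: 2 literal(s)
Total = 8

8


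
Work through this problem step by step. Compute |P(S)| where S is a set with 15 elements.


The power set of a set with n elements has 2^n elements.
|P(S)| = 2^15 = 32768

32768


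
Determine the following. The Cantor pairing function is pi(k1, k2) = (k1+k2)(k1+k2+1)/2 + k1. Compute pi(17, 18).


k1 + k2 = 35
(k1+k2)(k1+k2+1)/2 = 35 * 36 / 2 = 630
pi = 630 + 17 = 647

647


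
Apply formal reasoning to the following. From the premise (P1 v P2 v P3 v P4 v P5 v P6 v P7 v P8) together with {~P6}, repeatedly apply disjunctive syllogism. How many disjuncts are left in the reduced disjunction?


Original disjuncts (8): P1, P2, P3, P4, P5, P6, P7, P8
Negated (eliminate): ~P6
Remaining disjuncts: P1, P2, P3, P4, P5, P7, P8
Count = 8 - 1 = 7

7


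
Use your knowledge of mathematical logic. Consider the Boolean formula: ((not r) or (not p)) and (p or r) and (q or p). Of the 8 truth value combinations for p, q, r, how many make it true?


Evaluate all 8 assignments for p, q, r:
p=0, q=0, r=0: 0
p=0, q=0, r=1: 0
p=0, q=1, r=0: 0
p=0, q=1, r=1: 1
p=1, q=0, r=0: 1
p=1, q=0, r=1: 0
p=1, q=1, r=0: 1
p=1, q=1, r=1: 0
Satisfying count = 3

3


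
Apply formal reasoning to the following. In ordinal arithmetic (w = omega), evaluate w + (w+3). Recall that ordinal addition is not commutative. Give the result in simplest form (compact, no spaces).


Compute w + (w+3).
Ordinal + is associative but NOT commutative; for finite n>0, n + w = w but w + n stays w+n.
w + (w+3) = (w+w) + 3 = w*2+3.
Result = w*2+3

w*2+3


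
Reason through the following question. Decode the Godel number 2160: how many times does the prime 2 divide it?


Factorize 2160 by dividing by 2 repeatedly.
Division steps: 2 divides 2160 exactly 4 time(s).
Exponent of 2 = 4

4


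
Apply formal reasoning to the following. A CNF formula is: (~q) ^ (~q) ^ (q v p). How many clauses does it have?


A CNF formula is a conjunction of clauses.
Clauses are separated by ^.
Counting the conjuncts: 3 clauses.

3


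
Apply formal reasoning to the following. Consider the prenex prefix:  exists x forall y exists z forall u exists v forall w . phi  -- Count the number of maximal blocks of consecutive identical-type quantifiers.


Quantifier-type sequence: E A E A E A  (A=forall, E=exists)
Group into maximal same-type runs:
  Ex1 | Ax1 | Ex1 | Ax1 | Ex1 | Ax1
Number of blocks = 6

6


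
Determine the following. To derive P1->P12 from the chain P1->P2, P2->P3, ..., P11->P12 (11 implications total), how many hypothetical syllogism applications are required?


With 11 implications in a chain connecting 12 propositions:
P1->P2, P2->P3, ..., P11->P12
Steps needed = (number of implications) - 1 = 11 - 1 = 10

10


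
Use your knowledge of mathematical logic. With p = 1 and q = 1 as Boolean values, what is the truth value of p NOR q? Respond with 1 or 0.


p = 1, q = 1
Operation: p NOR q
Evaluate: 1 NOR 1 = 0

0


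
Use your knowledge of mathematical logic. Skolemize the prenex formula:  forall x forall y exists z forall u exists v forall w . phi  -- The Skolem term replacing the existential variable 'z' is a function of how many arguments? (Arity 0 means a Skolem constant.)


Quantifier prefix: forall x forall y exists z forall u exists v forall w
'z' is existentially quantified at position 3.
Universal variables preceding it: x, y
Skolem function arity = 2

2
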